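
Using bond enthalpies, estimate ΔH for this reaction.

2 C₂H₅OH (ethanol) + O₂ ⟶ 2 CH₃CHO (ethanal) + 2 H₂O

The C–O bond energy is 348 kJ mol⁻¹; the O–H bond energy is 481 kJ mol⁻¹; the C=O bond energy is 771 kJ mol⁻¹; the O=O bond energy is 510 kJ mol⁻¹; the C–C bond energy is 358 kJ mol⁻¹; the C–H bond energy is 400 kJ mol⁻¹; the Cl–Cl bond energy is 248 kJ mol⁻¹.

Bonds broken (reactants):
  C–C: 2 × 358 = 716
  C–H: 10 × 400 = 4000
  C–O: 2 × 348 = 696
  O–H: 2 × 481 = 962
  O=O: 1 × 510 = 510
  Σ(broken) = 6884 kJ
Bonds formed (products):
  C–C: 2 × 358 = 716
  C–H: 8 × 400 = 3200
  C=O: 2 × 771 = 1542
  O–H: 4 × 481 = 1924
  Σ(formed) = 7382 kJ
ΔH = Σ(broken) − Σ(formed) = 6884 − 7382 = −498 kJ

ΔH ≈ −498 kJ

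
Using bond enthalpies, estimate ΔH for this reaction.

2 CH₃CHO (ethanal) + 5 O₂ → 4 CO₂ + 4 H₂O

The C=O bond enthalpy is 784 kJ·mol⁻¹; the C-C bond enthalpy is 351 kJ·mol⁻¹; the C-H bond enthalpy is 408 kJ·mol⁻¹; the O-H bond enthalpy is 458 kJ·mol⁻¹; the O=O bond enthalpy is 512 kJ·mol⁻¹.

Bonds broken (reactants):
  C-C: 2 × 351 = 702
  C-H: 8 × 408 = 3264
  C=O: 2 × 784 = 1568
  O=O: 5 × 512 = 2560
  Σ(broken) = 8094 kJ
Bonds formed (products):
  C=O: 8 × 784 = 6272
  O-H: 8 × 458 = 3664
  Σ(formed) = 9936 kJ
ΔH = Σ(broken) − Σ(formed) = 8094 − 9936 = −1842 kJ

ΔH ≈ −1842 kJ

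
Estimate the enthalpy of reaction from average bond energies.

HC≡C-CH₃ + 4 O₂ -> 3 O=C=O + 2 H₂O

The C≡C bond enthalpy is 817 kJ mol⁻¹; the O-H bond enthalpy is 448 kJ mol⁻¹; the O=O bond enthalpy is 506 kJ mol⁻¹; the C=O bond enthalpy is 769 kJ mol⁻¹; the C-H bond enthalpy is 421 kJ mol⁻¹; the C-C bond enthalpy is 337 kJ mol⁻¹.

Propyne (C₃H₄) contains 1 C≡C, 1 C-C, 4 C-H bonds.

ΔH ≈ −1544 kJ

Bonds broken (reactants):
  C≡C: 1 × 817 = 817
  C-C: 1 × 337 = 337
  C-H: 4 × 421 = 1684
  O=O: 4 × 506 = 2024
  Σ(broken) = 4862 kJ
Bonds formed (products):
  C=O: 6 × 769 = 4614
  O-H: 4 × 448 = 1792
  Σ(formed) = 6406 kJ
ΔH = Σ(broken) − Σ(formed) = 4862 − 6406 = −1544 kJ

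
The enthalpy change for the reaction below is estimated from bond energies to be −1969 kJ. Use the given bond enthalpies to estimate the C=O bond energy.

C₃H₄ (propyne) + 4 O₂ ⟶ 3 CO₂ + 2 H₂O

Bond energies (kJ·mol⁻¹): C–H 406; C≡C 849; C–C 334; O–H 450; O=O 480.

Let D be the C=O bond energy.
Σ(broken) = 1×849 + 1×334 + 4×406 + 4×480 = 4727
Σ(formed) = 6×D + 4×450 = 1800 + 6D
ΔH = Σ(broken) − Σ(formed) = (4727) − (1800 + 6D) = +2927 − 6D
Setting this equal to −1969 kJ gives 6D = 4896, so D = 816 kJ/mol.

D(C=O) ≈ 816 kJ/mol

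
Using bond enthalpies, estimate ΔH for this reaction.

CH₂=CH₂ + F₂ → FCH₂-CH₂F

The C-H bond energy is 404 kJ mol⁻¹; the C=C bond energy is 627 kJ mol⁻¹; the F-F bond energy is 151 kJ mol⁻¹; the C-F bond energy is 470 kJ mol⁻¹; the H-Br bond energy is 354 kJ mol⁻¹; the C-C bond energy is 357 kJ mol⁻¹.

ΔH ≈ −519 kJ

Bonds broken (reactants):
  C-H: 4 × 404 = 1616
  C=C: 1 × 627 = 627
  F-F: 1 × 151 = 151
  Σ(broken) = 2394 kJ
Bonds formed (products):
  C-C: 1 × 357 = 357
  C-F: 2 × 470 = 940
  C-H: 4 × 404 = 1616
  Σ(formed) = 2913 kJ
ΔH = Σ(broken) − Σ(formed) = 2394 − 2913 = −519 kJ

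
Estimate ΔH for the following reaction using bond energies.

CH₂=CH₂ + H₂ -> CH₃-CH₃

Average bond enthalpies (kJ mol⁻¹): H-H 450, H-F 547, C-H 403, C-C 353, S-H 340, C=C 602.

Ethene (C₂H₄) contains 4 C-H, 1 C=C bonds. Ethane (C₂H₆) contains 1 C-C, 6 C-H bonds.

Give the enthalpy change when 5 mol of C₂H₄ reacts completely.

Bonds broken (reactants):
  C-H: 4 × 403 = 1612
  C=C: 1 × 602 = 602
  H-H: 1 × 450 = 450
  Σ(broken) = 2664 kJ
Bonds formed (products):
  C-C: 1 × 353 = 353
  C-H: 6 × 403 = 2418
  Σ(formed) = 2771 kJ
ΔH = Σ(broken) − Σ(formed) = 2664 − 2771 = −107 kJ
For 5× the reaction as written: 5 × (−107) = −535 kJ

ΔH = −535 kJ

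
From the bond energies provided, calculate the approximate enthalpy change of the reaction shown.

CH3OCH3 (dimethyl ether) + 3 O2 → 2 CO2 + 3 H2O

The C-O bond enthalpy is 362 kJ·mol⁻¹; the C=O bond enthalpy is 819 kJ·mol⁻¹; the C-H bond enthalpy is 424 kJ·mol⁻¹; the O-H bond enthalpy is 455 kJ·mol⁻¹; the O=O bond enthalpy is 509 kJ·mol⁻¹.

ΔH ≈ −1211 kJ

Bonds broken (reactants):
  C-H: 6 × 424 = 2544
  C-O: 2 × 362 = 724
  O=O: 3 × 509 = 1527
  Σ(broken) = 4795 kJ
Bonds formed (products):
  C=O: 4 × 819 = 3276
  O-H: 6 × 455 = 2730
  Σ(formed) = 6006 kJ
ΔH = Σ(broken) − Σ(formed) = 4795 − 6006 = −1211 kJ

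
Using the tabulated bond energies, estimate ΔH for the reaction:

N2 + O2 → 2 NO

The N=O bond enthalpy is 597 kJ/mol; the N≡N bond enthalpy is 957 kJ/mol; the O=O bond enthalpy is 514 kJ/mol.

ΔH ≈ +277 kJ

Bonds broken (reactants):
  N≡N: 1 × 957 = 957
  O=O: 1 × 514 = 514
  Σ(broken) = 1471 kJ
Bonds formed (products):
  N=O: 2 × 597 = 1194
  Σ(formed) = 1194 kJ
ΔH = Σ(broken) − Σ(formed) = 1471 − 1194 = +277 kJ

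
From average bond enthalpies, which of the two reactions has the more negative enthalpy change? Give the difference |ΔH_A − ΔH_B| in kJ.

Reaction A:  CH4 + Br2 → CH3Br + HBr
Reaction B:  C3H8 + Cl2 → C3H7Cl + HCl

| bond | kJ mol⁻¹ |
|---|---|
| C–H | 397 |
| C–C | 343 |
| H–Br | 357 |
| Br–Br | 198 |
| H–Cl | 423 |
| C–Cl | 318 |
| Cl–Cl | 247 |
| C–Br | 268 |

Reaction A:
  Bonds broken (reactants):
    Br–Br: 1 × 198 = 198
    C–H: 4 × 397 = 1588
    Σ(broken) = 1786 kJ
  Bonds formed (products):
    C–Br: 1 × 268 = 268
    C–H: 3 × 397 = 1191
    H–Br: 1 × 357 = 357
    Σ(formed) = 1816 kJ
  ΔH_A = 1786 − 1816 = −30 kJ
Reaction B:
  Bonds broken (reactants):
    C–C: 2 × 343 = 686
    C–H: 8 × 397 = 3176
    Cl–Cl: 1 × 247 = 247
    Σ(broken) = 4109 kJ
  Bonds formed (products):
    C–C: 2 × 343 = 686
    C–Cl: 1 × 318 = 318
    C–H: 7 × 397 = 2779
    H–Cl: 1 × 423 = 423
    Σ(formed) = 4206 kJ
  ΔH_B = 4109 − 4206 = −97 kJ
ΔH_A − ΔH_B = +67 kJ, so reaction B has the more negative ΔH; |ΔH_A − ΔH_B| = 67 kJ.

Reaction B, by 67 kJ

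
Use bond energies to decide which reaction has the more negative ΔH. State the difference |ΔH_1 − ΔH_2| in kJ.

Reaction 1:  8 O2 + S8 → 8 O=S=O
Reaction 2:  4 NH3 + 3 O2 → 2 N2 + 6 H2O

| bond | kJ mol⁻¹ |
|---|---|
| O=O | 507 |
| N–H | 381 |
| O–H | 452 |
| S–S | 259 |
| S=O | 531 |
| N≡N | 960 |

Reaction 1, by 1117 kJ

Reaction 1:
  Bonds broken (reactants):
    O=O: 8 × 507 = 4056
    S–S: 8 × 259 = 2072
    Σ(broken) = 6128 kJ
  Bonds formed (products):
    S=O: 16 × 531 = 8496
    Σ(formed) = 8496 kJ
  ΔH_1 = 6128 − 8496 = −2368 kJ
Reaction 2:
  Bonds broken (reactants):
    N–H: 12 × 381 = 4572
    O=O: 3 × 507 = 1521
    Σ(broken) = 6093 kJ
  Bonds formed (products):
    N≡N: 2 × 960 = 1920
    O–H: 12 × 452 = 5424
    Σ(formed) = 7344 kJ
  ΔH_2 = 6093 − 7344 = −1251 kJ
ΔH_1 − ΔH_2 = −1117 kJ, so reaction 1 has the more negative ΔH; |ΔH_1 − ΔH_2| = 1117 kJ.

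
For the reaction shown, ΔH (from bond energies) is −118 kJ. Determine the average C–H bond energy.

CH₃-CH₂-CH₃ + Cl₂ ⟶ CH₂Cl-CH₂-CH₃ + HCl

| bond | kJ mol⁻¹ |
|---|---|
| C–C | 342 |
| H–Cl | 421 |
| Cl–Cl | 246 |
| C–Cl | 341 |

D(C–H) ≈ 398 kJ/mol

Let D be the C–H bond energy.
Σ(broken) = 2×342 + 8×D + 1×246 = 930 + 8D
Σ(formed) = 2×342 + 1×341 + 7×D + 1×421 = 1446 + 7D
ΔH = Σ(broken) − Σ(formed) = (930 + 8D) − (1446 + 7D) = −516 + D
Setting this equal to −118 kJ gives D = 398 kJ/mol.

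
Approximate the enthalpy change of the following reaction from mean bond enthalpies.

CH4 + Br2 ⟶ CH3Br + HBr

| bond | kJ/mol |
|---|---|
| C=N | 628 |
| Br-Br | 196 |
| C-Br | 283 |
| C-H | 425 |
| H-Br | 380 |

ΔH ≈ −42 kJ

Bonds broken (reactants):
  Br-Br: 1 × 196 = 196
  C-H: 4 × 425 = 1700
  Σ(broken) = 1896 kJ
Bonds formed (products):
  C-Br: 1 × 283 = 283
  C-H: 3 × 425 = 1275
  H-Br: 1 × 380 = 380
  Σ(formed) = 1938 kJ
ΔH = Σ(broken) − Σ(formed) = 1896 − 1938 = −42 kJ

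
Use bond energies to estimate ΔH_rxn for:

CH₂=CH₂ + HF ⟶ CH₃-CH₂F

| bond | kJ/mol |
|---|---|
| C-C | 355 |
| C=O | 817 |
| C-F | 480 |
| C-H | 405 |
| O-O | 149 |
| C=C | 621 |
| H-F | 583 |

ΔH ≈ −36 kJ

Bonds broken (reactants):
  C-H: 4 × 405 = 1620
  C=C: 1 × 621 = 621
  H-F: 1 × 583 = 583
  Σ(broken) = 2824 kJ
Bonds formed (products):
  C-C: 1 × 355 = 355
  C-F: 1 × 480 = 480
  C-H: 5 × 405 = 2025
  Σ(formed) = 2860 kJ
ΔH = Σ(broken) − Σ(formed) = 2824 − 2860 = −36 kJ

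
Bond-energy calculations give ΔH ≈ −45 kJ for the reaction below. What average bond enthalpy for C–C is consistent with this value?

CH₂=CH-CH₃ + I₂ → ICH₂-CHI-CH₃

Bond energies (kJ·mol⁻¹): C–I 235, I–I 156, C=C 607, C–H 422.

Let D be the C–C bond energy.
Σ(broken) = 1×D + 6×422 + 1×607 + 1×156 = 3295 + D
Σ(formed) = 2×D + 6×422 + 2×235 = 3002 + 2D
ΔH = Σ(broken) − Σ(formed) = (3295 + D) − (3002 + 2D) = +293 − D
Setting this equal to −45 kJ gives D = 338 kJ/mol.

D(C–C) ≈ 338 kJ/mol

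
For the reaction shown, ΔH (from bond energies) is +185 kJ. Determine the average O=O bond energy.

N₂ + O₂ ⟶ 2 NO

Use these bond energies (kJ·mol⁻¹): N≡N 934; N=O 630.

D(O=O) ≈ 511 kJ/mol

Let D be the O=O bond energy.
Σ(broken) = 1×934 + 1×D = 934 + D
Σ(formed) = 2×630 = 1260
ΔH = Σ(broken) − Σ(formed) = (934 + D) − (1260) = −326 + D
Setting this equal to +185 kJ gives D = 511 kJ/mol.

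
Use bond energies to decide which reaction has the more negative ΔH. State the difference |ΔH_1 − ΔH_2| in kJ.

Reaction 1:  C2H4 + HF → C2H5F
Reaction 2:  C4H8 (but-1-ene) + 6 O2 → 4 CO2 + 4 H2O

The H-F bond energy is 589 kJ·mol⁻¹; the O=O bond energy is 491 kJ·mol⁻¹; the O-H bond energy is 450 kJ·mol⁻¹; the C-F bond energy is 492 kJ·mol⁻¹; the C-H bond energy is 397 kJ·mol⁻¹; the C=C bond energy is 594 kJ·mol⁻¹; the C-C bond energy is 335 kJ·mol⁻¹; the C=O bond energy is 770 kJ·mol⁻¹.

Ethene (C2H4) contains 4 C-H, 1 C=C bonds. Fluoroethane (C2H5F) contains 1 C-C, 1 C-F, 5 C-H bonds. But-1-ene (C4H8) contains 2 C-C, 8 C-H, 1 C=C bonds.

Reaction 1:
  Bonds broken (reactants):
    C-H: 4 × 397 = 1588
    C=C: 1 × 594 = 594
    H-F: 1 × 589 = 589
    Σ(broken) = 2771 kJ
  Bonds formed (products):
    C-C: 1 × 335 = 335
    C-F: 1 × 492 = 492
    C-H: 5 × 397 = 1985
    Σ(formed) = 2812 kJ
  ΔH_1 = 2771 − 2812 = −41 kJ
Reaction 2:
  Bonds broken (reactants):
    C-C: 2 × 335 = 670
    C-H: 8 × 397 = 3176
    C=C: 1 × 594 = 594
    O=O: 6 × 491 = 2946
    Σ(broken) = 7386 kJ
  Bonds formed (products):
    C=O: 8 × 770 = 6160
    O-H: 8 × 450 = 3600
    Σ(formed) = 9760 kJ
  ΔH_2 = 7386 − 9760 = −2374 kJ
ΔH_1 − ΔH_2 = +2333 kJ, so reaction 2 has the more negative ΔH; |ΔH_1 − ΔH_2| = 2333 kJ.

Reaction 2, by 2333 kJ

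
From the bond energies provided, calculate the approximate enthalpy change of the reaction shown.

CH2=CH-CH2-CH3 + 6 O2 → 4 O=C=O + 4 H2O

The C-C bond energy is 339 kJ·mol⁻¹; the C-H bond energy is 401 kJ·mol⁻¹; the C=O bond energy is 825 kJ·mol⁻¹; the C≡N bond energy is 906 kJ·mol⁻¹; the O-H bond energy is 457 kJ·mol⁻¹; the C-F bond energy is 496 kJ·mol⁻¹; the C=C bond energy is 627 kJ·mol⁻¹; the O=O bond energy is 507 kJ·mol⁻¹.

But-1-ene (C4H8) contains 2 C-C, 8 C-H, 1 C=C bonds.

ΔH ≈ −2701 kJ

Bonds broken (reactants):
  C-C: 2 × 339 = 678
  C-H: 8 × 401 = 3208
  C=C: 1 × 627 = 627
  O=O: 6 × 507 = 3042
  Σ(broken) = 7555 kJ
Bonds formed (products):
  C=O: 8 × 825 = 6600
  O-H: 8 × 457 = 3656
  Σ(formed) = 10256 kJ
ΔH = Σ(broken) − Σ(formed) = 7555 − 10256 = −2701 kJ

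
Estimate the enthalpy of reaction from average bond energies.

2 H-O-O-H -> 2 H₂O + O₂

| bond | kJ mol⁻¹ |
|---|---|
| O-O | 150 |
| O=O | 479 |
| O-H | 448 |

ΔH ≈ −179 kJ

Bonds broken (reactants):
  O-H: 4 × 448 = 1792
  O-O: 2 × 150 = 300
  Σ(broken) = 2092 kJ
Bonds formed (products):
  O-H: 4 × 448 = 1792
  O=O: 1 × 479 = 479
  Σ(formed) = 2271 kJ
ΔH = Σ(broken) − Σ(formed) = 2092 − 2271 = −179 kJ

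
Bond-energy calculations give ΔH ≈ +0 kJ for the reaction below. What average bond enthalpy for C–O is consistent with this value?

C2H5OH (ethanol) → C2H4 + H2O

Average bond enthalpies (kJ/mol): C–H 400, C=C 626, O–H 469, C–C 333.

D(C–O) ≈ 362 kJ/mol

Let D be the C–O bond energy.
Σ(broken) = 1×333 + 5×400 + 1×D + 1×469 = 2802 + D
Σ(formed) = 4×400 + 1×626 + 2×469 = 3164
ΔH = Σ(broken) − Σ(formed) = (2802 + D) − (3164) = −362 + D
Setting this equal to +0 kJ gives D = 362 kJ/mol.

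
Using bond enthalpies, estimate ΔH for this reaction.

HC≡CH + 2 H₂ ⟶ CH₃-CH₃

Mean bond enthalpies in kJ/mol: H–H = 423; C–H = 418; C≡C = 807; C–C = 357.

Bonds broken (reactants):
  C≡C: 1 × 807 = 807
  C–H: 2 × 418 = 836
  H–H: 2 × 423 = 846
  Σ(broken) = 2489 kJ
Bonds formed (products):
  C–C: 1 × 357 = 357
  C–H: 6 × 418 = 2508
  Σ(formed) = 2865 kJ
ΔH = Σ(broken) − Σ(formed) = 2489 − 2865 = −376 kJ

ΔH ≈ −376 kJ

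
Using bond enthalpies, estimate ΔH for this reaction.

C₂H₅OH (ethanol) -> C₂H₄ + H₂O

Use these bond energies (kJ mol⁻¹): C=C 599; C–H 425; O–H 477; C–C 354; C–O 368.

Bonds broken (reactants):
  C–C: 1 × 354 = 354
  C–H: 5 × 425 = 2125
  C–O: 1 × 368 = 368
  O–H: 1 × 477 = 477
  Σ(broken) = 3324 kJ
Bonds formed (products):
  C–H: 4 × 425 = 1700
  C=C: 1 × 599 = 599
  O–H: 2 × 477 = 954
  Σ(formed) = 3253 kJ
ΔH = Σ(broken) − Σ(formed) = 3324 − 3253 = +71 kJ

ΔH ≈ +71 kJ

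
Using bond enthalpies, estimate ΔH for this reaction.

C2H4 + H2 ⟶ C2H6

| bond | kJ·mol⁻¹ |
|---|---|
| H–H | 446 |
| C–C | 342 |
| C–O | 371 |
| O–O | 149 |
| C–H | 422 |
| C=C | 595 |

ΔH ≈ −145 kJ

Bonds broken (reactants):
  C–H: 4 × 422 = 1688
  C=C: 1 × 595 = 595
  H–H: 1 × 446 = 446
  Σ(broken) = 2729 kJ
Bonds formed (products):
  C–C: 1 × 342 = 342
  C–H: 6 × 422 = 2532
  Σ(formed) = 2874 kJ
ΔH = Σ(broken) − Σ(formed) = 2729 − 2874 = −145 kJ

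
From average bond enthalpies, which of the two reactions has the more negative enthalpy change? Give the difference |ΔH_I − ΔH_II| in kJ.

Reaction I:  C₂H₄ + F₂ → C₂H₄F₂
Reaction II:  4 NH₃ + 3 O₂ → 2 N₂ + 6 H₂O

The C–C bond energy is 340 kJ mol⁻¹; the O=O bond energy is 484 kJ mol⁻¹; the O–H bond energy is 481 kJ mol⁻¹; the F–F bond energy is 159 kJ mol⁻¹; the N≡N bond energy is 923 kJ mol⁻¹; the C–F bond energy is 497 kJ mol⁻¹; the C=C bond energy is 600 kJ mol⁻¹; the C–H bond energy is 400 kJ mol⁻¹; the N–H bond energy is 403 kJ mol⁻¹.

Reaction II, by 755 kJ

Reaction I:
  Bonds broken (reactants):
    C–H: 4 × 400 = 1600
    C=C: 1 × 600 = 600
    F–F: 1 × 159 = 159
    Σ(broken) = 2359 kJ
  Bonds formed (products):
    C–C: 1 × 340 = 340
    C–F: 2 × 497 = 994
    C–H: 4 × 400 = 1600
    Σ(formed) = 2934 kJ
  ΔH_I = 2359 − 2934 = −575 kJ
Reaction II:
  Bonds broken (reactants):
    N–H: 12 × 403 = 4836
    O=O: 3 × 484 = 1452
    Σ(broken) = 6288 kJ
  Bonds formed (products):
    N≡N: 2 × 923 = 1846
    O–H: 12 × 481 = 5772
    Σ(formed) = 7618 kJ
  ΔH_II = 6288 − 7618 = −1330 kJ
ΔH_I − ΔH_II = +755 kJ, so reaction II has the more negative ΔH; |ΔH_I − ΔH_II| = 755 kJ.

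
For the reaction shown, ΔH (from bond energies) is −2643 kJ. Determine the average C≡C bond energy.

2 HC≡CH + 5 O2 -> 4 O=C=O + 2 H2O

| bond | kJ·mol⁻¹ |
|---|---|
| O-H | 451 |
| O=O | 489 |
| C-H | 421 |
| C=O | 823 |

Let D be the C≡C bond energy.
Σ(broken) = 2×D + 4×421 + 5×489 = 4129 + 2D
Σ(formed) = 8×823 + 4×451 = 8388
ΔH = Σ(broken) − Σ(formed) = (4129 + 2D) − (8388) = −4259 + 2D
Setting this equal to −2643 kJ gives 2D = 1616, so D = 808 kJ/mol.

D(C≡C) ≈ 808 kJ/mol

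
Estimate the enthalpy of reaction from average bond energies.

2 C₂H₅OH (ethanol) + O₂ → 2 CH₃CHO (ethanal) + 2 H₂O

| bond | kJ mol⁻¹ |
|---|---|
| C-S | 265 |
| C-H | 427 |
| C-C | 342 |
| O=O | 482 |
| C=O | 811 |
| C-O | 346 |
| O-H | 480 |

ΔH ≈ −554 kJ

Bonds broken (reactants):
  C-C: 2 × 342 = 684
  C-H: 10 × 427 = 4270
  C-O: 2 × 346 = 692
  O-H: 2 × 480 = 960
  O=O: 1 × 482 = 482
  Σ(broken) = 7088 kJ
Bonds formed (products):
  C-C: 2 × 342 = 684
  C-H: 8 × 427 = 3416
  C=O: 2 × 811 = 1622
  O-H: 4 × 480 = 1920
  Σ(formed) = 7642 kJ
ΔH = Σ(broken) − Σ(formed) = 7088 − 7642 = −554 kJ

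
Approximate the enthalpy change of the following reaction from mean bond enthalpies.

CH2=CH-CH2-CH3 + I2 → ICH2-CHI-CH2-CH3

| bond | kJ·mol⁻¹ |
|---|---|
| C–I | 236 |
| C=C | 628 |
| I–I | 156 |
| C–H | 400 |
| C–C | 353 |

Bonds broken (reactants):
  C–C: 2 × 353 = 706
  C–H: 8 × 400 = 3200
  C=C: 1 × 628 = 628
  I–I: 1 × 156 = 156
  Σ(broken) = 4690 kJ
Bonds formed (products):
  C–C: 3 × 353 = 1059
  C–H: 8 × 400 = 3200
  C–I: 2 × 236 = 472
  Σ(formed) = 4731 kJ
ΔH = Σ(broken) − Σ(formed) = 4690 − 4731 = −41 kJ

ΔH ≈ −41 kJ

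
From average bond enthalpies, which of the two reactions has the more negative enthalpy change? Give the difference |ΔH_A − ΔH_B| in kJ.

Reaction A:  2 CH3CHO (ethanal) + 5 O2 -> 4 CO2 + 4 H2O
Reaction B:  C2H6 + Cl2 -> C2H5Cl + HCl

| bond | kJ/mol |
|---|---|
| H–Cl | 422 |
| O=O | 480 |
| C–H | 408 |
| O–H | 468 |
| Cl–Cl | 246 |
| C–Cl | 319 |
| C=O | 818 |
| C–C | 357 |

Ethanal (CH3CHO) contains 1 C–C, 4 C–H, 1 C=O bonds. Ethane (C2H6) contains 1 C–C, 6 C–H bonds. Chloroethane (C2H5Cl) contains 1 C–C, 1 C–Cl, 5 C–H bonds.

Reaction A:
  Bonds broken (reactants):
    C–C: 2 × 357 = 714
    C–H: 8 × 408 = 3264
    C=O: 2 × 818 = 1636
    O=O: 5 × 480 = 2400
    Σ(broken) = 8014 kJ
  Bonds formed (products):
    C=O: 8 × 818 = 6544
    O–H: 8 × 468 = 3744
    Σ(formed) = 10288 kJ
  ΔH_A = 8014 − 10288 = −2274 kJ
Reaction B:
  Bonds broken (reactants):
    C–C: 1 × 357 = 357
    C–H: 6 × 408 = 2448
    Cl–Cl: 1 × 246 = 246
    Σ(broken) = 3051 kJ
  Bonds formed (products):
    C–C: 1 × 357 = 357
    C–Cl: 1 × 319 = 319
    C–H: 5 × 408 = 2040
    H–Cl: 1 × 422 = 422
    Σ(formed) = 3138 kJ
  ΔH_B = 3051 − 3138 = −87 kJ
ΔH_A − ΔH_B = −2187 kJ, so reaction A has the more negative ΔH; |ΔH_A − ΔH_B| = 2187 kJ.

Reaction A, by 2187 kJ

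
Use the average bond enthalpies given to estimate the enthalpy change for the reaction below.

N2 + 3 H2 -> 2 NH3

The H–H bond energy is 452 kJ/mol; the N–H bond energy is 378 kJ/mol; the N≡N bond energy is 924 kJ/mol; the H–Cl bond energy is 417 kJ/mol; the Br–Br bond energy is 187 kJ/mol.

ΔH ≈ +12 kJ

Bonds broken (reactants):
  H–H: 3 × 452 = 1356
  N≡N: 1 × 924 = 924
  Σ(broken) = 2280 kJ
Bonds formed (products):
  N–H: 6 × 378 = 2268
  Σ(formed) = 2268 kJ
ΔH = Σ(broken) − Σ(formed) = 2280 − 2268 = +12 kJ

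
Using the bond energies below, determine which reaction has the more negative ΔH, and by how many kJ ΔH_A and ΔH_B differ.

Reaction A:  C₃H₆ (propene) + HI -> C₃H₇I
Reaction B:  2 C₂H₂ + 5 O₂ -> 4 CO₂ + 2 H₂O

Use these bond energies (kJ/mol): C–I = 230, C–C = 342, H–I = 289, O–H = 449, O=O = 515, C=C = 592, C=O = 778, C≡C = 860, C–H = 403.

Reaction A:
  Bonds broken (reactants):
    C–C: 1 × 342 = 342
    C–H: 6 × 403 = 2418
    C=C: 1 × 592 = 592
    H–I: 1 × 289 = 289
    Σ(broken) = 3641 kJ
  Bonds formed (products):
    C–C: 2 × 342 = 684
    C–H: 7 × 403 = 2821
    C–I: 1 × 230 = 230
    Σ(formed) = 3735 kJ
  ΔH_A = 3641 − 3735 = −94 kJ
Reaction B:
  Bonds broken (reactants):
    C≡C: 2 × 860 = 1720
    C–H: 4 × 403 = 1612
    O=O: 5 × 515 = 2575
    Σ(broken) = 5907 kJ
  Bonds formed (products):
    C=O: 8 × 778 = 6224
    O–H: 4 × 449 = 1796
    Σ(formed) = 8020 kJ
  ΔH_B = 5907 − 8020 = −2113 kJ
ΔH_A − ΔH_B = +2019 kJ, so reaction B has the more negative ΔH; |ΔH_A − ΔH_B| = 2019 kJ.

Reaction B, by 2019 kJ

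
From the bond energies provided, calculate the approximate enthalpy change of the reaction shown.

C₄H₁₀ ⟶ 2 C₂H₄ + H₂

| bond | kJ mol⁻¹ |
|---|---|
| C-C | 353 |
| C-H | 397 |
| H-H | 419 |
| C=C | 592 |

Bonds broken (reactants):
  C-C: 3 × 353 = 1059
  C-H: 10 × 397 = 3970
  Σ(broken) = 5029 kJ
Bonds formed (products):
  C-H: 8 × 397 = 3176
  C=C: 2 × 592 = 1184
  H-H: 1 × 419 = 419
  Σ(formed) = 4779 kJ
ΔH = Σ(broken) − Σ(formed) = 5029 − 4779 = +250 kJ

ΔH ≈ +250 kJ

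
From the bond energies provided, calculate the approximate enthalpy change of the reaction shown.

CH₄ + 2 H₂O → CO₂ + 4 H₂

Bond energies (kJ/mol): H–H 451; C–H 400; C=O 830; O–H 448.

Bonds broken (reactants):
  C–H: 4 × 400 = 1600
  O–H: 4 × 448 = 1792
  Σ(broken) = 3392 kJ
Bonds formed (products):
  C=O: 2 × 830 = 1660
  H–H: 4 × 451 = 1804
  Σ(formed) = 3464 kJ
ΔH = Σ(broken) − Σ(formed) = 3392 − 3464 = −72 kJ

ΔH ≈ −72 kJ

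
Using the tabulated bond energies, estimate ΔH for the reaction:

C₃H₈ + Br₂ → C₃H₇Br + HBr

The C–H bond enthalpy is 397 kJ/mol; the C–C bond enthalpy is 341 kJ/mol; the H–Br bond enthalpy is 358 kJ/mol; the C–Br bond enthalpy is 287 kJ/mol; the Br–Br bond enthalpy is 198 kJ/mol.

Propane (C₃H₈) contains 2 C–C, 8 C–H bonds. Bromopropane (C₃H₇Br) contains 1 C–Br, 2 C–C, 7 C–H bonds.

ΔH ≈ −50 kJ

Bonds broken (reactants):
  Br–Br: 1 × 198 = 198
  C–C: 2 × 341 = 682
  C–H: 8 × 397 = 3176
  Σ(broken) = 4056 kJ
Bonds formed (products):
  C–Br: 1 × 287 = 287
  C–C: 2 × 341 = 682
  C–H: 7 × 397 = 2779
  H–Br: 1 × 358 = 358
  Σ(formed) = 4106 kJ
ΔH = Σ(broken) − Σ(formed) = 4056 − 4106 = −50 kJ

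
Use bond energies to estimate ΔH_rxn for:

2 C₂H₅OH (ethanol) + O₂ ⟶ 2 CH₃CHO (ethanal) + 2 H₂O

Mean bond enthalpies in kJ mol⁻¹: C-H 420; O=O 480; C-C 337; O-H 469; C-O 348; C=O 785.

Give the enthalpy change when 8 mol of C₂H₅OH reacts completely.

ΔH = −1968 kJ

Bonds broken (reactants):
  C-C: 2 × 337 = 674
  C-H: 10 × 420 = 4200
  C-O: 2 × 348 = 696
  O-H: 2 × 469 = 938
  O=O: 1 × 480 = 480
  Σ(broken) = 6988 kJ
Bonds formed (products):
  C-C: 2 × 337 = 674
  C-H: 8 × 420 = 3360
  C=O: 2 × 785 = 1570
  O-H: 4 × 469 = 1876
  Σ(formed) = 7480 kJ
ΔH = Σ(broken) − Σ(formed) = 6988 − 7480 = −492 kJ
For 4× the reaction as written: 4 × (−492) = −1968 kJ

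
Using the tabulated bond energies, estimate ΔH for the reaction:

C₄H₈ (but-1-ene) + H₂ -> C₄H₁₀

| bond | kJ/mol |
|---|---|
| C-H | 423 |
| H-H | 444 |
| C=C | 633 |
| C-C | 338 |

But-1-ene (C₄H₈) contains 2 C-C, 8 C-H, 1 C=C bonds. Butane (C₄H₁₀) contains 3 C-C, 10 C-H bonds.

ΔH ≈ −107 kJ

Bonds broken (reactants):
  C-C: 2 × 338 = 676
  C-H: 8 × 423 = 3384
  C=C: 1 × 633 = 633
  H-H: 1 × 444 = 444
  Σ(broken) = 5137 kJ
Bonds formed (products):
  C-C: 3 × 338 = 1014
  C-H: 10 × 423 = 4230
  Σ(formed) = 5244 kJ
ΔH = Σ(broken) − Σ(formed) = 5137 − 5244 = −107 kJ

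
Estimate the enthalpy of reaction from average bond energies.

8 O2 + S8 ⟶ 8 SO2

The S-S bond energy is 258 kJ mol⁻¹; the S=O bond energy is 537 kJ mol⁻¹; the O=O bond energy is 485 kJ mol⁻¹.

Bonds broken (reactants):
  O=O: 8 × 485 = 3880
  S-S: 8 × 258 = 2064
  Σ(broken) = 5944 kJ
Bonds formed (products):
  S=O: 16 × 537 = 8592
  Σ(formed) = 8592 kJ
ΔH = Σ(broken) − Σ(formed) = 5944 − 8592 = −2648 kJ

ΔH ≈ −2648 kJ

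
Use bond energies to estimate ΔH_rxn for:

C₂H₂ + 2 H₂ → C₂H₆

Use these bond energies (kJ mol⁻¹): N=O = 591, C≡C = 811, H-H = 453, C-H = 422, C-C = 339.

ΔH ≈ −310 kJ

Bonds broken (reactants):
  C≡C: 1 × 811 = 811
  C-H: 2 × 422 = 844
  H-H: 2 × 453 = 906
  Σ(broken) = 2561 kJ
Bonds formed (products):
  C-C: 1 × 339 = 339
  C-H: 6 × 422 = 2532
  Σ(formed) = 2871 kJ
ΔH = Σ(broken) − Σ(formed) = 2561 − 2871 = −310 kJ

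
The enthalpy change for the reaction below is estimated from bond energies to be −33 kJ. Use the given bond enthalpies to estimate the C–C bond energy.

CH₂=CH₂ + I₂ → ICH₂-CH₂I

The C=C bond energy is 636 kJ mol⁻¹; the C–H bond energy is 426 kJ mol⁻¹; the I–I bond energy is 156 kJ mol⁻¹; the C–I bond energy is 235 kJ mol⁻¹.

Let D be the C–C bond energy.
Σ(broken) = 4×426 + 1×636 + 1×156 = 2496
Σ(formed) = 1×D + 4×426 + 2×235 = 2174 + D
ΔH = Σ(broken) − Σ(formed) = (2496) − (2174 + D) = +322 − D
Setting this equal to −33 kJ gives D = 355 kJ/mol.

D(C–C) ≈ 355 kJ/mol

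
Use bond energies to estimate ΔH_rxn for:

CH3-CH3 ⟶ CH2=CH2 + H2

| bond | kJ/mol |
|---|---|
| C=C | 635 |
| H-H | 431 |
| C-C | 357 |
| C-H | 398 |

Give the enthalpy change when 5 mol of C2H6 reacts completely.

Bonds broken (reactants):
  C-C: 1 × 357 = 357
  C-H: 6 × 398 = 2388
  Σ(broken) = 2745 kJ
Bonds formed (products):
  C-H: 4 × 398 = 1592
  C=C: 1 × 635 = 635
  H-H: 1 × 431 = 431
  Σ(formed) = 2658 kJ
ΔH = Σ(broken) − Σ(formed) = 2745 − 2658 = +87 kJ
For 5× the reaction as written: 5 × (+87) = +435 kJ

ΔH = +435 kJ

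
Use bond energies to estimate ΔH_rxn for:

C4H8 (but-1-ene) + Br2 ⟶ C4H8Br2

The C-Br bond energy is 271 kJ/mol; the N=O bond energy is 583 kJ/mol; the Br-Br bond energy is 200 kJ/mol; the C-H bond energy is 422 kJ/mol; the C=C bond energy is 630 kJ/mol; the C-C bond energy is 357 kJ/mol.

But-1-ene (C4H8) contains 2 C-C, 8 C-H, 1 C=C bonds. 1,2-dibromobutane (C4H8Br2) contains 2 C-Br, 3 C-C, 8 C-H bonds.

Bonds broken (reactants):
  Br-Br: 1 × 200 = 200
  C-C: 2 × 357 = 714
  C-H: 8 × 422 = 3376
  C=C: 1 × 630 = 630
  Σ(broken) = 4920 kJ
Bonds formed (products):
  C-Br: 2 × 271 = 542
  C-C: 3 × 357 = 1071
  C-H: 8 × 422 = 3376
  Σ(formed) = 4989 kJ
ΔH = Σ(broken) − Σ(formed) = 4920 − 4989 = −69 kJ

ΔH ≈ −69 kJ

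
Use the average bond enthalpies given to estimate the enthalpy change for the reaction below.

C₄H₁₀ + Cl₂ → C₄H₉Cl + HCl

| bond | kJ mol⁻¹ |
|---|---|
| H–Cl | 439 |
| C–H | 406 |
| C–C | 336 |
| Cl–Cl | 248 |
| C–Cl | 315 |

Bonds broken (reactants):
  C–C: 3 × 336 = 1008
  C–H: 10 × 406 = 4060
  Cl–Cl: 1 × 248 = 248
  Σ(broken) = 5316 kJ
Bonds formed (products):
  C–C: 3 × 336 = 1008
  C–Cl: 1 × 315 = 315
  C–H: 9 × 406 = 3654
  H–Cl: 1 × 439 = 439
  Σ(formed) = 5416 kJ
ΔH = Σ(broken) − Σ(formed) = 5316 − 5416 = −100 kJ

ΔH ≈ −100 kJ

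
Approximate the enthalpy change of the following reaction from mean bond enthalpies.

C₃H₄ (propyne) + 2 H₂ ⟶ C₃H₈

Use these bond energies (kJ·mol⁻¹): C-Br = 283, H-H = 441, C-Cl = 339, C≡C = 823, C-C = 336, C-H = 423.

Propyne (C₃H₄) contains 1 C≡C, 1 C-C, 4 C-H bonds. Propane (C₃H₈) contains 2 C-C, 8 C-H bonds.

ΔH ≈ −323 kJ

Bonds broken (reactants):
  C≡C: 1 × 823 = 823
  C-C: 1 × 336 = 336
  C-H: 4 × 423 = 1692
  H-H: 2 × 441 = 882
  Σ(broken) = 3733 kJ
Bonds formed (products):
  C-C: 2 × 336 = 672
  C-H: 8 × 423 = 3384
  Σ(formed) = 4056 kJ
ΔH = Σ(broken) − Σ(formed) = 3733 − 4056 = −323 kJ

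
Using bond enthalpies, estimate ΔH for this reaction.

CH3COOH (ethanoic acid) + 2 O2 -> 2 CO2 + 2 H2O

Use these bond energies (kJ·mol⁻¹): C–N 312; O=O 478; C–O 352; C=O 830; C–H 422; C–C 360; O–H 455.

ΔH ≈ −921 kJ

Bonds broken (reactants):
  C–C: 1 × 360 = 360
  C–H: 3 × 422 = 1266
  C–O: 1 × 352 = 352
  C=O: 1 × 830 = 830
  O–H: 1 × 455 = 455
  O=O: 2 × 478 = 956
  Σ(broken) = 4219 kJ
Bonds formed (products):
  C=O: 4 × 830 = 3320
  O–H: 4 × 455 = 1820
  Σ(formed) = 5140 kJ
ΔH = Σ(broken) − Σ(formed) = 4219 − 5140 = −921 kJ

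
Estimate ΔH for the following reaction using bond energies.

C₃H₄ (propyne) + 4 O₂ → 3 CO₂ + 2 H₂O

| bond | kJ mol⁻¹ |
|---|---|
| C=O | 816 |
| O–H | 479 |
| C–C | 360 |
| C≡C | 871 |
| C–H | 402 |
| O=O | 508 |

Bonds broken (reactants):
  C≡C: 1 × 871 = 871
  C–C: 1 × 360 = 360
  C–H: 4 × 402 = 1608
  O=O: 4 × 508 = 2032
  Σ(broken) = 4871 kJ
Bonds formed (products):
  C=O: 6 × 816 = 4896
  O–H: 4 × 479 = 1916
  Σ(formed) = 6812 kJ
ΔH = Σ(broken) − Σ(formed) = 4871 − 6812 = −1941 kJ

ΔH ≈ −1941 kJ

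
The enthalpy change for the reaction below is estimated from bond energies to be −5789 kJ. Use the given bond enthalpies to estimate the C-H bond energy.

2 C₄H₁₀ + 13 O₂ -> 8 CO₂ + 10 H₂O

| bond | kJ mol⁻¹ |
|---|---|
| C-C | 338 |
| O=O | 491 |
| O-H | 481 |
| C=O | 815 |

Let D be the C-H bond energy.
Σ(broken) = 6×338 + 20×D + 13×491 = 8411 + 20D
Σ(formed) = 16×815 + 20×481 = 22660
ΔH = Σ(broken) − Σ(formed) = (8411 + 20D) − (22660) = −14249 + 20D
Setting this equal to −5789 kJ gives 20D = 8460, so D = 423 kJ/mol.

D(C-H) ≈ 423 kJ/mol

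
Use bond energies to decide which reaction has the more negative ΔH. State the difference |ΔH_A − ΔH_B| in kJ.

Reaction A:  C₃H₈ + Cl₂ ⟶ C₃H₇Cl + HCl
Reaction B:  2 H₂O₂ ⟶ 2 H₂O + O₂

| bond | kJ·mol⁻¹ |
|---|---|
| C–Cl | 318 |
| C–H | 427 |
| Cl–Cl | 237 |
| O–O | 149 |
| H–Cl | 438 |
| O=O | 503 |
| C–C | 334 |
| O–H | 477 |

Reaction B, by 113 kJ

Reaction A:
  Bonds broken (reactants):
    C–C: 2 × 334 = 668
    C–H: 8 × 427 = 3416
    Cl–Cl: 1 × 237 = 237
    Σ(broken) = 4321 kJ
  Bonds formed (products):
    C–C: 2 × 334 = 668
    C–Cl: 1 × 318 = 318
    C–H: 7 × 427 = 2989
    H–Cl: 1 × 438 = 438
    Σ(formed) = 4413 kJ
  ΔH_A = 4321 − 4413 = −92 kJ
Reaction B:
  Bonds broken (reactants):
    O–H: 4 × 477 = 1908
    O–O: 2 × 149 = 298
    Σ(broken) = 2206 kJ
  Bonds formed (products):
    O–H: 4 × 477 = 1908
    O=O: 1 × 503 = 503
    Σ(formed) = 2411 kJ
  ΔH_B = 2206 − 2411 = −205 kJ
ΔH_A − ΔH_B = +113 kJ, so reaction B has the more negative ΔH; |ΔH_A − ΔH_B| = 113 kJ.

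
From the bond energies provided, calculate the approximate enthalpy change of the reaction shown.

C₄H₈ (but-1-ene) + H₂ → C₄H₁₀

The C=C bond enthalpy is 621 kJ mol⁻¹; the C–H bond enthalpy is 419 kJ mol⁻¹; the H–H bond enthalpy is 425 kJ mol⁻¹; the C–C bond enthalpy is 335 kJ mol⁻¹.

Bonds broken (reactants):
  C–C: 2 × 335 = 670
  C–H: 8 × 419 = 3352
  C=C: 1 × 621 = 621
  H–H: 1 × 425 = 425
  Σ(broken) = 5068 kJ
Bonds formed (products):
  C–C: 3 × 335 = 1005
  C–H: 10 × 419 = 4190
  Σ(formed) = 5195 kJ
ΔH = Σ(broken) − Σ(formed) = 5068 − 5195 = −127 kJ

ΔH ≈ −127 kJ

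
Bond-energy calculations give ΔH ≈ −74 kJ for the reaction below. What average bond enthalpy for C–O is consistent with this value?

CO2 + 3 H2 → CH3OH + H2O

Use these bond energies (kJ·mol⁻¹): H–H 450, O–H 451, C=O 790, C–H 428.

D(C–O) ≈ 367 kJ/mol

Let D be the C–O bond energy.
Σ(broken) = 2×790 + 3×450 = 2930
Σ(formed) = 3×428 + 1×D + 3×451 = 2637 + D
ΔH = Σ(broken) − Σ(formed) = (2930) − (2637 + D) = +293 − D
Setting this equal to −74 kJ gives D = 367 kJ/mol.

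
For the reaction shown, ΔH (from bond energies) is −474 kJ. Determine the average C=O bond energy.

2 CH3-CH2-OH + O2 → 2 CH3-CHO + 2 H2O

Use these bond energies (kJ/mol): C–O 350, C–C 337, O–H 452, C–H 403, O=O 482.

Let D be the C=O bond energy.
Σ(broken) = 2×337 + 10×403 + 2×350 + 2×452 + 1×482 = 6790
Σ(formed) = 2×337 + 8×403 + 2×D + 4×452 = 5706 + 2D
ΔH = Σ(broken) − Σ(formed) = (6790) − (5706 + 2D) = +1084 − 2D
Setting this equal to −474 kJ gives 2D = 1558, so D = 779 kJ/mol.

D(C=O) ≈ 779 kJ/mol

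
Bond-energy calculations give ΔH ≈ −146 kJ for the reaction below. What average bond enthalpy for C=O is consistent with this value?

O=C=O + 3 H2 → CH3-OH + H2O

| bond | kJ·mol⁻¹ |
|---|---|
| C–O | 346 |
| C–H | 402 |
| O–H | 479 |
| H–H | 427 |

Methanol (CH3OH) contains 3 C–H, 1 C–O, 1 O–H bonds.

Let D be the C=O bond energy.
Σ(broken) = 2×D + 3×427 = 1281 + 2D
Σ(formed) = 3×402 + 1×346 + 3×479 = 2989
ΔH = Σ(broken) − Σ(formed) = (1281 + 2D) − (2989) = −1708 + 2D
Setting this equal to −146 kJ gives 2D = 1562, so D = 781 kJ/mol.

D(C=O) ≈ 781 kJ/mol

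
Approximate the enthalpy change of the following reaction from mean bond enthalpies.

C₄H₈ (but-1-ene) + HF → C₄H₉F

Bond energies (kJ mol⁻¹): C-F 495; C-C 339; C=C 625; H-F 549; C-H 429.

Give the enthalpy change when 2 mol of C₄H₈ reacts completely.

Bonds broken (reactants):
  C-C: 2 × 339 = 678
  C-H: 8 × 429 = 3432
  C=C: 1 × 625 = 625
  H-F: 1 × 549 = 549
  Σ(broken) = 5284 kJ
Bonds formed (products):
  C-C: 3 × 339 = 1017
  C-F: 1 × 495 = 495
  C-H: 9 × 429 = 3861
  Σ(formed) = 5373 kJ
ΔH = Σ(broken) − Σ(formed) = 5284 − 5373 = −89 kJ
For 2× the reaction as written: 2 × (−89) = −178 kJ

ΔH = −178 kJ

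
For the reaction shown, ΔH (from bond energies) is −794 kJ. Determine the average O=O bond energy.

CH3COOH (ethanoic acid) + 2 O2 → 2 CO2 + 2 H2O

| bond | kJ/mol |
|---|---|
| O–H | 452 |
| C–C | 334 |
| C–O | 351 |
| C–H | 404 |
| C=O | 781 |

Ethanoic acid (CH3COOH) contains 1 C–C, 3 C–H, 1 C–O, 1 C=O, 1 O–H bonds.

D(O=O) ≈ 504 kJ/mol

Let D be the O=O bond energy.
Σ(broken) = 1×334 + 3×404 + 1×351 + 1×781 + 1×452 + 2×D = 3130 + 2D
Σ(formed) = 4×781 + 4×452 = 4932
ΔH = Σ(broken) − Σ(formed) = (3130 + 2D) − (4932) = −1802 + 2D
Setting this equal to −794 kJ gives 2D = 1008, so D = 504 kJ/mol.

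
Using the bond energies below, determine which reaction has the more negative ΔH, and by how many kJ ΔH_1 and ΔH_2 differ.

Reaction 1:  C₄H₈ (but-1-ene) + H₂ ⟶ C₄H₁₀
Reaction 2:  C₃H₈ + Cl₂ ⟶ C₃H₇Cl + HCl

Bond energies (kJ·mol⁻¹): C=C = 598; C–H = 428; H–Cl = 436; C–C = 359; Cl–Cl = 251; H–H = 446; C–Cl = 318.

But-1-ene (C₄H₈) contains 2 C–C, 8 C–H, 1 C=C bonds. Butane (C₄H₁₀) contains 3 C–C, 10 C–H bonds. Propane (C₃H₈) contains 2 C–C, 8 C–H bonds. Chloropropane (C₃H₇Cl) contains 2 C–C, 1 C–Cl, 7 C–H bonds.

Reaction 1, by 96 kJ

Reaction 1:
  Bonds broken (reactants):
    C–C: 2 × 359 = 718
    C–H: 8 × 428 = 3424
    C=C: 1 × 598 = 598
    H–H: 1 × 446 = 446
    Σ(broken) = 5186 kJ
  Bonds formed (products):
    C–C: 3 × 359 = 1077
    C–H: 10 × 428 = 4280
    Σ(formed) = 5357 kJ
  ΔH_1 = 5186 − 5357 = −171 kJ
Reaction 2:
  Bonds broken (reactants):
    C–C: 2 × 359 = 718
    C–H: 8 × 428 = 3424
    Cl–Cl: 1 × 251 = 251
    Σ(broken) = 4393 kJ
  Bonds formed (products):
    C–C: 2 × 359 = 718
    C–Cl: 1 × 318 = 318
    C–H: 7 × 428 = 2996
    H–Cl: 1 × 436 = 436
    Σ(formed) = 4468 kJ
  ΔH_2 = 4393 − 4468 = −75 kJ
ΔH_1 − ΔH_2 = −96 kJ, so reaction 1 has the more negative ΔH; |ΔH_1 − ΔH_2| = 96 kJ.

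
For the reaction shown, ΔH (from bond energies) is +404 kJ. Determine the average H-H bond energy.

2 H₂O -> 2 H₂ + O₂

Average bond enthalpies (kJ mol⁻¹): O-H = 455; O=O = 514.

D(H-H) ≈ 451 kJ/mol

Let D be the H-H bond energy.
Σ(broken) = 4×455 = 1820
Σ(formed) = 2×D + 1×514 = 514 + 2D
ΔH = Σ(broken) − Σ(formed) = (1820) − (514 + 2D) = +1306 − 2D
Setting this equal to +404 kJ gives 2D = 902, so D = 451 kJ/mol.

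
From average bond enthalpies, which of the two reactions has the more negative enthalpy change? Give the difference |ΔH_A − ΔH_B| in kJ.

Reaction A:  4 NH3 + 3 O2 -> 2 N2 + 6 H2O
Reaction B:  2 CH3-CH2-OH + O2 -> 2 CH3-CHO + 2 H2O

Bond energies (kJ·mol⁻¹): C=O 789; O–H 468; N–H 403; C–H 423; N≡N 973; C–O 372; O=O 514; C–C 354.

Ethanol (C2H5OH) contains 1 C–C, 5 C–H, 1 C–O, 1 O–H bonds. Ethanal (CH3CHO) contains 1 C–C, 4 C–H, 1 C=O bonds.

Reaction A, by 774 kJ

Reaction A:
  Bonds broken (reactants):
    N–H: 12 × 403 = 4836
    O=O: 3 × 514 = 1542
    Σ(broken) = 6378 kJ
  Bonds formed (products):
    N≡N: 2 × 973 = 1946
    O–H: 12 × 468 = 5616
    Σ(formed) = 7562 kJ
  ΔH_A = 6378 − 7562 = −1184 kJ
Reaction B:
  Bonds broken (reactants):
    C–C: 2 × 354 = 708
    C–H: 10 × 423 = 4230
    C–O: 2 × 372 = 744
    O–H: 2 × 468 = 936
    O=O: 1 × 514 = 514
    Σ(broken) = 7132 kJ
  Bonds formed (products):
    C–C: 2 × 354 = 708
    C–H: 8 × 423 = 3384
    C=O: 2 × 789 = 1578
    O–H: 4 × 468 = 1872
    Σ(formed) = 7542 kJ
  ΔH_B = 7132 − 7542 = −410 kJ
ΔH_A − ΔH_B = −774 kJ, so reaction A has the more negative ΔH; |ΔH_A − ΔH_B| = 774 kJ.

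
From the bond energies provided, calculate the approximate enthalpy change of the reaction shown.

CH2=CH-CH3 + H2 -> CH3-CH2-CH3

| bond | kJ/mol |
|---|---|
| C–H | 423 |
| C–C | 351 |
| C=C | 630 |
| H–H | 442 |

Bonds broken (reactants):
  C–C: 1 × 351 = 351
  C–H: 6 × 423 = 2538
  C=C: 1 × 630 = 630
  H–H: 1 × 442 = 442
  Σ(broken) = 3961 kJ
Bonds formed (products):
  C–C: 2 × 351 = 702
  C–H: 8 × 423 = 3384
  Σ(formed) = 4086 kJ
ΔH = Σ(broken) − Σ(formed) = 3961 − 4086 = −125 kJ

ΔH ≈ −125 kJ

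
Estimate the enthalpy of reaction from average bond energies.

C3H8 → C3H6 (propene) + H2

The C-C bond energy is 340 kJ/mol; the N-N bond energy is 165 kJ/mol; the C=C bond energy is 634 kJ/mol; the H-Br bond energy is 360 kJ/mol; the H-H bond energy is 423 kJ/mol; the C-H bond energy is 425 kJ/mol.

ΔH ≈ +133 kJ

Bonds broken (reactants):
  C-C: 2 × 340 = 680
  C-H: 8 × 425 = 3400
  Σ(broken) = 4080 kJ
Bonds formed (products):
  C-C: 1 × 340 = 340
  C-H: 6 × 425 = 2550
  C=C: 1 × 634 = 634
  H-H: 1 × 423 = 423
  Σ(formed) = 3947 kJ
ΔH = Σ(broken) − Σ(formed) = 4080 − 3947 = +133 kJ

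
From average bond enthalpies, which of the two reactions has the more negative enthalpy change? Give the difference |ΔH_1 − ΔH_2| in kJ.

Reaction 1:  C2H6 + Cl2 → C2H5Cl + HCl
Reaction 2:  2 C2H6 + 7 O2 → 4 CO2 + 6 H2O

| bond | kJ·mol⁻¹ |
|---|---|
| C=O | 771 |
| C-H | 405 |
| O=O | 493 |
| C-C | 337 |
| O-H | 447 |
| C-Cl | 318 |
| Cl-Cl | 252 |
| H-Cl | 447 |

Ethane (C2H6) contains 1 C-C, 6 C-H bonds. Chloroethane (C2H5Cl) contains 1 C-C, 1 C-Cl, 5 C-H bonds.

Reaction 2, by 2439 kJ

Reaction 1:
  Bonds broken (reactants):
    C-C: 1 × 337 = 337
    C-H: 6 × 405 = 2430
    Cl-Cl: 1 × 252 = 252
    Σ(broken) = 3019 kJ
  Bonds formed (products):
    C-C: 1 × 337 = 337
    C-Cl: 1 × 318 = 318
    C-H: 5 × 405 = 2025
    H-Cl: 1 × 447 = 447
    Σ(formed) = 3127 kJ
  ΔH_1 = 3019 − 3127 = −108 kJ
Reaction 2:
  Bonds broken (reactants):
    C-C: 2 × 337 = 674
    C-H: 12 × 405 = 4860
    O=O: 7 × 493 = 3451
    Σ(broken) = 8985 kJ
  Bonds formed (products):
    C=O: 8 × 771 = 6168
    O-H: 12 × 447 = 5364
    Σ(formed) = 11532 kJ
  ΔH_2 = 8985 − 11532 = −2547 kJ
ΔH_1 − ΔH_2 = +2439 kJ, so reaction 2 has the more negative ΔH; |ΔH_1 − ΔH_2| = 2439 kJ.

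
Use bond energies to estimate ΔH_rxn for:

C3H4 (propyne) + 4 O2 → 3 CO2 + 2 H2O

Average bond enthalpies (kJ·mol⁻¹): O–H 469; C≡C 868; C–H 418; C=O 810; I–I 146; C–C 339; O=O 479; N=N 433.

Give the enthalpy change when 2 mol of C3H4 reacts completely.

Bonds broken (reactants):
  C≡C: 1 × 868 = 868
  C–C: 1 × 339 = 339
  C–H: 4 × 418 = 1672
  O=O: 4 × 479 = 1916
  Σ(broken) = 4795 kJ
Bonds formed (products):
  C=O: 6 × 810 = 4860
  O–H: 4 × 469 = 1876
  Σ(formed) = 6736 kJ
ΔH = Σ(broken) − Σ(formed) = 4795 − 6736 = −1941 kJ
For 2× the reaction as written: 2 × (−1941) = −3882 kJ

ΔH = −3882 kJ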